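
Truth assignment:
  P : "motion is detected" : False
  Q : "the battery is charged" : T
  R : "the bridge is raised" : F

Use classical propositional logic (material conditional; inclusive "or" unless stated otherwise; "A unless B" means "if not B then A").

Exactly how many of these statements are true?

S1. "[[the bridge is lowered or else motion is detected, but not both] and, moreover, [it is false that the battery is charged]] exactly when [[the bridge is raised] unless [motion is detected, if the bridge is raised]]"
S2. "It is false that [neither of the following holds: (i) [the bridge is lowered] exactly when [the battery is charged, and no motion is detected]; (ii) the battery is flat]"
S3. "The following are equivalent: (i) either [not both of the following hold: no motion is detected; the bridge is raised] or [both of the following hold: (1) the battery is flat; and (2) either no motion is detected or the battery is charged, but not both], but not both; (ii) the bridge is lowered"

S1: Parsed as ((¬R ⊕ P) ∧ ¬Q) ↔ (R ∨ (R → P))

¬R = ¬F = T
¬R ⊕ P = T ⊕ F = T
¬Q = ¬T = F
(¬R ⊕ P) ∧ ¬Q = T ∧ F = F
R → P = F → F = T
R ∨ (R → P) = F ∨ T = T
((¬R ⊕ P) ∧ ¬Q) ↔ (R ∨ (R → P)) = F ↔ T = F
Hence S1 is false.

S2: Parsed as ¬((¬R ↔ (Q ∧ ¬P)) ↓ ¬Q)

¬R = ¬F = T
¬P = ¬F = T
Q ∧ ¬P = T ∧ T = T
¬R ↔ (Q ∧ ¬P) = T ↔ T = T
¬Q = ¬T = F
(¬R ↔ (Q ∧ ¬P)) ↓ ¬Q = T ↓ F = F
¬((¬R ↔ (Q ∧ ¬P)) ↓ ¬Q) = ¬F = T
Thus S2 is true.

S3: Formalization: ((¬P ↑ R) ⊕ (¬Q ∧ (¬P ⊕ Q))) ↔ ¬R

¬P = ¬F = T
¬P ↑ R = T ↑ F = T
¬Q = ¬T = F
¬P = ¬F = T
¬P ⊕ Q = T ⊕ T = F
¬Q ∧ (¬P ⊕ Q) = F ∧ F = F
(¬P ↑ R) ⊕ (¬Q ∧ (¬P ⊕ Q)) = T ⊕ F = T
¬R = ¬F = T
((¬P ↑ R) ⊕ (¬Q ∧ (¬P ⊕ Q))) ↔ ¬R = T ↔ T = T
Hence S3 is true.

2 of the 3 statements are true (S2, S3).

2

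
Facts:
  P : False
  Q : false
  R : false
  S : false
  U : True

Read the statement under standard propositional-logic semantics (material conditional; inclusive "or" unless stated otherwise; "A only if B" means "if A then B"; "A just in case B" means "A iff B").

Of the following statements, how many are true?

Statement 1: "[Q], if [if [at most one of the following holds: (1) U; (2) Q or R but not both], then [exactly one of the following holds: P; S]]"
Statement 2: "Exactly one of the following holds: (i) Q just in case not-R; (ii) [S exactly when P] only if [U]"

Statement 1: Formalization: ((U nand (Q xor R)) -> (P xor S)) -> Q

Q xor R = False xor False = False
U nand (Q xor R) = True nand False = True
P xor S = False xor False = False
(U nand (Q xor R)) -> (P xor S) = True -> False = False
((U nand (Q xor R)) -> (P xor S)) -> Q = False -> False = True
So Statement 1 is true.

Statement 2: Parsed as (Q iff not R) xor ((S iff P) -> U)

not R = not False = True
Q iff not R = False iff True = False
S iff P = False iff False = True
(S iff P) -> U = True -> True = True
(Q iff not R) xor ((S iff P) -> U) = False xor True = True
So Statement 2 is true.

True statements: 2 (Statement 1, Statement 2).

2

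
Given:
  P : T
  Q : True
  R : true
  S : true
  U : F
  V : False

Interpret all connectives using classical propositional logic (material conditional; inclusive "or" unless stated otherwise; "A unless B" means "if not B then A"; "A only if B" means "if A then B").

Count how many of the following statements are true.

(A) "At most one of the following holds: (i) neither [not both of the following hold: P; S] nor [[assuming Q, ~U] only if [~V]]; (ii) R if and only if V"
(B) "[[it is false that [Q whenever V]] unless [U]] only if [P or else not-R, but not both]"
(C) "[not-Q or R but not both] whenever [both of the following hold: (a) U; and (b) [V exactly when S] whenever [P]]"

(A): In symbols: ((P ↑ S) ↓ ((Q → ¬U) → ¬V)) ↑ (R ↔ V)

P ↑ S = T ↑ T = F
¬U = ¬F = T
Q → ¬U = T → T = T
¬V = ¬F = T
(Q → ¬U) → ¬V = T → T = T
(P ↑ S) ↓ ((Q → ¬U) → ¬V) = F ↓ T = F
R ↔ V = T ↔ F = F
((P ↑ S) ↓ ((Q → ¬U) → ¬V)) ↑ (R ↔ V) = F ↑ F = T
Thus (A) is true.

(B): This is (¬(V → Q) ∨ U) → (P ⊕ ¬R).

V → Q = F → T = T
¬(V → Q) = ¬T = F
¬(V → Q) ∨ U = F ∨ F = F
¬R = ¬T = F
P ⊕ ¬R = T ⊕ F = T
(¬(V → Q) ∨ U) → (P ⊕ ¬R) = F → T = T
Hence (B) is true.

(C): In symbols: (U ∧ (P → (V ↔ S))) → (¬Q ⊕ R)

V ↔ S = F ↔ T = F
P → (V ↔ S) = T → F = F
U ∧ (P → (V ↔ S)) = F ∧ F = F
¬Q = ¬T = F
¬Q ⊕ R = F ⊕ T = T
(U ∧ (P → (V ↔ S))) → (¬Q ⊕ R) = F → T = T
Hence (C) is true.

True statements: 3 ((A), (B), (C)).

3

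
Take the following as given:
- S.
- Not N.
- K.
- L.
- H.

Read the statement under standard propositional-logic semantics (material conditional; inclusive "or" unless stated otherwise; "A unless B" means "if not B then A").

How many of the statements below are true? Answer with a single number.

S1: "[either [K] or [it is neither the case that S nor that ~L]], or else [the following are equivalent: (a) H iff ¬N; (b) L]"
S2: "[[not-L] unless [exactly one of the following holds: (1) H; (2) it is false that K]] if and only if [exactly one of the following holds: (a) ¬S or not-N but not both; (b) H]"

S1: This is (K ∨ (S ↓ ¬L)) ∨ ((H ↔ ¬N) ↔ L).

¬L = ¬T = F
S ↓ ¬L = T ↓ F = F
K ∨ (S ↓ ¬L) = T ∨ F = T
¬N = ¬F = T
H ↔ ¬N = T ↔ T = T
(H ↔ ¬N) ↔ L = T ↔ T = T
(K ∨ (S ↓ ¬L)) ∨ ((H ↔ ¬N) ↔ L) = T ∨ T = T
Hence S1 is true.

S2: In symbols: (¬L ∨ (H ⊕ ¬K)) ↔ ((¬S ⊕ ¬N) ⊕ H)

¬L = ¬T = F
¬K = ¬T = F
H ⊕ ¬K = T ⊕ F = T
¬L ∨ (H ⊕ ¬K) = F ∨ T = T
¬S = ¬T = F
¬N = ¬F = T
¬S ⊕ ¬N = F ⊕ T = T
(¬S ⊕ ¬N) ⊕ H = T ⊕ T = F
(¬L ∨ (H ⊕ ¬K)) ↔ ((¬S ⊕ ¬N) ⊕ H) = T ↔ F = F
So S2 is false.

True statements: 1.

1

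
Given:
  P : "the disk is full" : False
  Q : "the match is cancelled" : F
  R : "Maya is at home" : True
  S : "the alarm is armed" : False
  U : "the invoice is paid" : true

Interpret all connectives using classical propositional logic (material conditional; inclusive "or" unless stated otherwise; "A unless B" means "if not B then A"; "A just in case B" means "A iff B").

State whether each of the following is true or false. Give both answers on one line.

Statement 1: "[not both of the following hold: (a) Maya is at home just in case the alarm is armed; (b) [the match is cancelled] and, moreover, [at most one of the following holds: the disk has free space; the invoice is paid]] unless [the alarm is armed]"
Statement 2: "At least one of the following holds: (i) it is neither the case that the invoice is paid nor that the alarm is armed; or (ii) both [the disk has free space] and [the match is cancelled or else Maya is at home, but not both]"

Statement 1 True / Statement 2 True

Statement 1: Formalization: ((R <-> S) nand (Q & (~P nand U))) | S

R <-> S = T <-> F = F
~P = ~F = T
~P nand U = T nand T = F
Q & (~P nand U) = F & F = F
(R <-> S) nand (Q & (~P nand U)) = F nand F = T
((R <-> S) nand (Q & (~P nand U))) | S = T | F = T
Hence Statement 1 is true.

Statement 2: Parsed as (U nor S) | (~P & (Q xor R))

U nor S = T nor F = F
~P = ~F = T
Q xor R = F xor T = T
~P & (Q xor R) = T & T = T
(U nor S) | (~P & (Q xor R)) = F | T = T
So Statement 2 is true.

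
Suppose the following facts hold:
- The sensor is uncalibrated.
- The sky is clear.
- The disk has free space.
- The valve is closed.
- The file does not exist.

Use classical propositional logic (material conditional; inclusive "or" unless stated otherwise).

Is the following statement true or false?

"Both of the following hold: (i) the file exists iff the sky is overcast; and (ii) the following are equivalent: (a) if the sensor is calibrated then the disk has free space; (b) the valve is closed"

Let U = "the file exists" (F), Q = "the sky is overcast" (F), P = "the sensor is calibrated" (F), R = "the disk is full" (F), S = "the valve is open" (F).
Parsed as (U ↔ Q) ∧ ((P → ¬R) ↔ ¬S)

U ↔ Q = F ↔ F = T
¬R = ¬F = T
P → ¬R = F → T = T
¬S = ¬F = T
(P → ¬R) ↔ ¬S = T ↔ T = T
(U ↔ Q) ∧ ((P → ¬R) ↔ ¬S) = T ∧ T = T

True.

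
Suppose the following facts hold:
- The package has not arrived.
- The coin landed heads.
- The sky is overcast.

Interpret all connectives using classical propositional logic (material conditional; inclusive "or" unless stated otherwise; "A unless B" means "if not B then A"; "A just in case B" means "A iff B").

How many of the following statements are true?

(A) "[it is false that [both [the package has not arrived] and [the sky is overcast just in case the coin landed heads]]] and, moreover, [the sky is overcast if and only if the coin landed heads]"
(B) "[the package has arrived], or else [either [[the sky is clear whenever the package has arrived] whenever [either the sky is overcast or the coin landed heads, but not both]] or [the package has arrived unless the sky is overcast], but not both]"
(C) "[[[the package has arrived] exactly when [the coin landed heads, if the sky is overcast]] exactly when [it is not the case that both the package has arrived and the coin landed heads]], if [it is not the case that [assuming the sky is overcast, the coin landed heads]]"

1

Let G = "the package has arrived" (F), S = "the sky is overcast" (T), D = "the coin landed heads" (T).

(A): This is ~(~G & (S <-> D)) & (S <-> D).

~G = ~F = T
S <-> D = T <-> T = T
~G & (S <-> D) = T & T = T
~(~G & (S <-> D)) = ~T = F
S <-> D = T <-> T = T
~(~G & (S <-> D)) & (S <-> D) = F & T = F
Thus (A) is false.

(B): Formalization: G | (((S xor D) -> (G -> ~S)) xor (G | S))

S xor D = T xor T = F
~S = ~T = F
G -> ~S = F -> F = T
(S xor D) -> (G -> ~S) = F -> T = T
G | S = F | T = T
((S xor D) -> (G -> ~S)) xor (G | S) = T xor T = F
G | (((S xor D) -> (G -> ~S)) xor (G | S)) = F | F = F
Thus (B) is false.

(C): Parsed as ~(S -> D) -> ((G <-> (S -> D)) <-> (G nand D))

S -> D = T -> T = T
~(S -> D) = ~T = F
S -> D = T -> T = T
G <-> (S -> D) = F <-> T = F
G nand D = F nand T = T
(G <-> (S -> D)) <-> (G nand D) = F <-> T = F
~(S -> D) -> ((G <-> (S -> D)) <-> (G nand D)) = F -> F = T
So (C) is true.

1 of the 3 statements is true ((C)).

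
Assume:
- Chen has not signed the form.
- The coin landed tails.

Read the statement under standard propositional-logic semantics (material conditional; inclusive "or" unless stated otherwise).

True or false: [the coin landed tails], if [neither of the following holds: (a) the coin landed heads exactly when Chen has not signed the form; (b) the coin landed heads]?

Let V = "the coin landed heads" (F), L = "Chen has signed the form" (F).
This is ((V ↔ ¬L) ↓ V) → ¬V.

¬L = ¬F = T
V ↔ ¬L = F ↔ T = F
(V ↔ ¬L) ↓ V = F ↓ F = T
¬V = ¬F = T
((V ↔ ¬L) ↓ V) → ¬V = T → T = T

True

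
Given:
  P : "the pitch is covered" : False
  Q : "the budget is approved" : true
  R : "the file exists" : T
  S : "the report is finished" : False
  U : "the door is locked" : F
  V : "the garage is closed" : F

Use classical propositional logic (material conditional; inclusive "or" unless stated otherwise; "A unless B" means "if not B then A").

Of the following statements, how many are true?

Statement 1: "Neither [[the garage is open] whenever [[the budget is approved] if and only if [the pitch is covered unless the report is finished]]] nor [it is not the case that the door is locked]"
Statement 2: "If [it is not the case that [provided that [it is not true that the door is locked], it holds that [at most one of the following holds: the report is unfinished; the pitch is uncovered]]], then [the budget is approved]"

Statement 1: In symbols: ((Q ↔ (P ∨ S)) → ¬V) ↓ ¬U

P ∨ S = F ∨ F = F
Q ↔ (P ∨ S) = T ↔ F = F
¬V = ¬F = T
(Q ↔ (P ∨ S)) → ¬V = F → T = T
¬U = ¬F = T
((Q ↔ (P ∨ S)) → ¬V) ↓ ¬U = T ↓ T = F
Hence Statement 1 is false.

Statement 2: Formalization: ¬(¬U → (¬S ↑ ¬P)) → Q

¬U = ¬F = T
¬S = ¬F = T
¬P = ¬F = T
¬S ↑ ¬P = T ↑ T = F
¬U → (¬S ↑ ¬P) = T → F = F
¬(¬U → (¬S ↑ ¬P)) = ¬F = T
¬(¬U → (¬S ↑ ¬P)) → Q = T → T = T
So Statement 2 is true.

True statements: 1 (Statement 2).

1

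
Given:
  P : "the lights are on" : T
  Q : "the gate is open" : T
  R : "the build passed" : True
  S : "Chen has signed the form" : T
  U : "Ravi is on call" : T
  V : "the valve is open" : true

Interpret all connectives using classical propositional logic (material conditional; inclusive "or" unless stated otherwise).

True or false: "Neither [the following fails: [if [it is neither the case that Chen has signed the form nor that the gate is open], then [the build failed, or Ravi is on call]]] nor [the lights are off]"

True

Values: S=T, Q=T, R=T, U=T, P=T.
Formalization: ~((S nor Q) -> (~R | U)) nor ~P

S nor Q = T nor T = F
~R = ~T = F
~R | U = F | T = T
(S nor Q) -> (~R | U) = F -> T = T
~((S nor Q) -> (~R | U)) = ~T = F
~P = ~T = F
~((S nor Q) -> (~R | U)) nor ~P = F nor F = T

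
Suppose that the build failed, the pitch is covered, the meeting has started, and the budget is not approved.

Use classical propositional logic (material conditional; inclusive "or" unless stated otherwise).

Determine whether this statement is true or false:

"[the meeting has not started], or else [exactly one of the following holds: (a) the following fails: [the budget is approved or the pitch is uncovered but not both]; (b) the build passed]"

True

Let U = "the meeting has started" (T), R = "the budget is approved" (F), W = "the pitch is covered" (T), N = "the build passed" (F).
This is ¬U ∨ (¬(R ⊕ ¬W) ⊕ N).

¬U = ¬T = F
¬W = ¬T = F
R ⊕ ¬W = F ⊕ F = F
¬(R ⊕ ¬W) = ¬F = T
¬(R ⊕ ¬W) ⊕ N = T ⊕ F = T
¬U ∨ (¬(R ⊕ ¬W) ⊕ N) = F ∨ T = T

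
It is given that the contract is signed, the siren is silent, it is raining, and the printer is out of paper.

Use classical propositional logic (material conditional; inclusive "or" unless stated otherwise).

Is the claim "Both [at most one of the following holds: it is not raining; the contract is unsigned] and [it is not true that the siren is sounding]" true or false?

The statement is true.

Let M = "it is raining" (True), G = "the contract is signed" (True), Q = "the siren is sounding" (False).
This is (not M nand not G) and not Q.

not M = not True = False
not G = not True = False
not M nand not G = False nand False = True
not Q = not False = True
(not M nand not G) and not Q = True and True = True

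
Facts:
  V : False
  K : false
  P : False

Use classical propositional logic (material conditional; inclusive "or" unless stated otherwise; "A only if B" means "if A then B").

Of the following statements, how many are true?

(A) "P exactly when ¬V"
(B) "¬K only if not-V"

1

(A): Parsed as P <-> ~V

~V = ~F = T
P <-> ~V = F <-> T = F
So (A) is false.

(B): In symbols: ~K -> ~V

~K = ~F = T
~V = ~F = T
~K -> ~V = T -> T = T
Thus (B) is true.

True statements: 1 ((B)).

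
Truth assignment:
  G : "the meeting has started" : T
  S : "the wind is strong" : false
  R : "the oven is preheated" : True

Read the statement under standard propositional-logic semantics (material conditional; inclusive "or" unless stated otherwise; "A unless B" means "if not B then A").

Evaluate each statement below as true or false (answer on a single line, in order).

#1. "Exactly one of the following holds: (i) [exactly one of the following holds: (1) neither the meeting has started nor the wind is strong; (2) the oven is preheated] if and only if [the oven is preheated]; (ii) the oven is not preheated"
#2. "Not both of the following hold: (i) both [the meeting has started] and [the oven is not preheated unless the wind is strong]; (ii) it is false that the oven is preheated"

#1: Formalization: (((G nor S) xor R) <-> R) xor ~R

G nor S = T nor F = F
(G nor S) xor R = F xor T = T
((G nor S) xor R) <-> R = T <-> T = T
~R = ~T = F
(((G nor S) xor R) <-> R) xor ~R = T xor F = T
So #1 is true.

#2: Formalization: (G & (~R | S)) nand ~R

~R = ~T = F
~R | S = F | F = F
G & (~R | S) = T & F = F
~R = ~T = F
(G & (~R | S)) nand ~R = F nand F = T
So #2 is true.

#1 true, #2 true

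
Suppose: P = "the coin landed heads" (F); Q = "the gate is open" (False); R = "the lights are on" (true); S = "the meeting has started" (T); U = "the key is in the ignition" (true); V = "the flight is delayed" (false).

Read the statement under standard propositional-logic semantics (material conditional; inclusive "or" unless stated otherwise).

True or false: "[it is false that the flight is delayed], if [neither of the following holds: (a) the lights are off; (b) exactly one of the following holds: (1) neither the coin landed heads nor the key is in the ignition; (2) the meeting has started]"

Formalization: (¬R ↓ ((P ↓ U) ⊕ S)) → ¬V

¬R = ¬T = F
P ↓ U = F ↓ T = F
(P ↓ U) ⊕ S = F ⊕ T = T
¬R ↓ ((P ↓ U) ⊕ S) = F ↓ T = F
¬V = ¬F = T
(¬R ↓ ((P ↓ U) ⊕ S)) → ¬V = F → T = T

True.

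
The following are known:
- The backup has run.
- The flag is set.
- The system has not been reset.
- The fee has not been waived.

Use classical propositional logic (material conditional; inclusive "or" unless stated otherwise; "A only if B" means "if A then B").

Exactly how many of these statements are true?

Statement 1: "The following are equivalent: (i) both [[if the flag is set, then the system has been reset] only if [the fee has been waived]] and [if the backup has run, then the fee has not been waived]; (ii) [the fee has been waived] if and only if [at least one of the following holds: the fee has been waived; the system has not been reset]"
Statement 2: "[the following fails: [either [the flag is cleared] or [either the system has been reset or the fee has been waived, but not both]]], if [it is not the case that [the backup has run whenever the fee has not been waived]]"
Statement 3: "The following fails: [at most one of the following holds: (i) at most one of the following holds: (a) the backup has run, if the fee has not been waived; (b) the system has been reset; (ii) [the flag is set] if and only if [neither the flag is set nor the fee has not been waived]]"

Let D = "the flag is set" (True), K = "the system has been reset" (False), G = "the fee has been waived" (False), W = "the backup has run" (True).

Statement 1: In symbols: (((D -> K) -> G) and (W -> not G)) iff (G iff (G or not K))

D -> K = True -> False = False
(D -> K) -> G = False -> False = True
not G = not False = True
W -> not G = True -> True = True
((D -> K) -> G) and (W -> not G) = True and True = True
not K = not False = True
G or not K = False or True = True
G iff (G or not K) = False iff True = False
(((D -> K) -> G) and (W -> not G)) iff (G iff (G or not K)) = True iff False = False
So Statement 1 is false.

Statement 2: This is not (not G -> W) -> not (not D or (K xor G)).

not G = not False = True
not G -> W = True -> True = True
not (not G -> W) = not True = False
not D = not True = False
K xor G = False xor False = False
not D or (K xor G) = False or False = False
not (not D or (K xor G)) = not False = True
not (not G -> W) -> not (not D or (K xor G)) = False -> True = True
Hence Statement 2 is true.

Statement 3: In symbols: not (((not G -> W) nand K) nand (D iff (D nor not G)))

not G = not False = True
not G -> W = True -> True = True
(not G -> W) nand K = True nand False = True
not G = not False = True
D nor not G = True nor True = False
D iff (D nor not G) = True iff False = False
((not G -> W) nand K) nand (D iff (D nor not G)) = True nand False = True
not (((not G -> W) nand K) nand (D iff (D nor not G))) = not True = False
Thus Statement 3 is false.

True statements: 1 (Statement 2).

1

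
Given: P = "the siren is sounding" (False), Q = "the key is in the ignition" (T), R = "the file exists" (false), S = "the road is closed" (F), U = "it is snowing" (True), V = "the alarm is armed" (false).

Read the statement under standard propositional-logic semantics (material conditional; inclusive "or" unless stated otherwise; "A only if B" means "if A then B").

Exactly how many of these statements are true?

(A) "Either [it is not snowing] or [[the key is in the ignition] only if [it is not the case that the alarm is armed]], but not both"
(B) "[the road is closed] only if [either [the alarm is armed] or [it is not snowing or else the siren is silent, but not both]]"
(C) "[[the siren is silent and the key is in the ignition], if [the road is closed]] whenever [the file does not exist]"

3

(A): Parsed as ~U xor (Q -> ~V)

~U = ~T = F
~V = ~F = T
Q -> ~V = T -> T = T
~U xor (Q -> ~V) = F xor T = T
So (A) is true.

(B): This is S -> (V | (~U xor ~P)).

~U = ~T = F
~P = ~F = T
~U xor ~P = F xor T = T
V | (~U xor ~P) = F | T = T
S -> (V | (~U xor ~P)) = F -> T = T
Hence (B) is true.

(C): Formalization: ~R -> (S -> (~P & Q))

~R = ~F = T
~P = ~F = T
~P & Q = T & T = T
S -> (~P & Q) = F -> T = T
~R -> (S -> (~P & Q)) = T -> T = T
Thus (C) is true.

True statements: 3.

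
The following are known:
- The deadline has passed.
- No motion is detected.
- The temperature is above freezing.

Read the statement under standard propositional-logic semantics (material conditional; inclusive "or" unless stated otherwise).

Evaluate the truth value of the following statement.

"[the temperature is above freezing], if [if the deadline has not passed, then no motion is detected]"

The statement is true.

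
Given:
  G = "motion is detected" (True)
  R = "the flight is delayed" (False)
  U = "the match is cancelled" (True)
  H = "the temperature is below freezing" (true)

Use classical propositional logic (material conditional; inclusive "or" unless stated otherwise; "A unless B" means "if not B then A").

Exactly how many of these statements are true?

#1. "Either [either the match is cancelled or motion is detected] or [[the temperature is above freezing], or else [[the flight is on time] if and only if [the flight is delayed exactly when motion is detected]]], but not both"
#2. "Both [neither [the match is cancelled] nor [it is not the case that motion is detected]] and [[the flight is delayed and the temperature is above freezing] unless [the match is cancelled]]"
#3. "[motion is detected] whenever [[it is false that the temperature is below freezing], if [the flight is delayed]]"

#1: This is (U ∨ G) ⊕ (¬H ∨ (¬R ↔ (R ↔ G))).

U ∨ G = T ∨ T = T
¬H = ¬T = F
¬R = ¬F = T
R ↔ G = F ↔ T = F
¬R ↔ (R ↔ G) = T ↔ F = F
¬H ∨ (¬R ↔ (R ↔ G)) = F ∨ F = F
(U ∨ G) ⊕ (¬H ∨ (¬R ↔ (R ↔ G))) = T ⊕ F = T
Hence #1 is true.

#2: This is (U ↓ ¬G) ∧ ((R ∧ ¬H) ∨ U).

¬G = ¬T = F
U ↓ ¬G = T ↓ F = F
¬H = ¬T = F
R ∧ ¬H = F ∧ F = F
(R ∧ ¬H) ∨ U = F ∨ T = T
(U ↓ ¬G) ∧ ((R ∧ ¬H) ∨ U) = F ∧ T = F
Hence #2 is false.

#3: This is (R → ¬H) → G.

¬H = ¬T = F
R → ¬H = F → F = T
(R → ¬H) → G = T → T = T
So #3 is true.

True statements: 2.

2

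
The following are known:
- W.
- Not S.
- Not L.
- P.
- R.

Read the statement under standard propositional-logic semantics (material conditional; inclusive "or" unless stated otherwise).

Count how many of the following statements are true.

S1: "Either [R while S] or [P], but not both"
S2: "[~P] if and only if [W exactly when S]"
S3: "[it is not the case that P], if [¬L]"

2

S1: This is (R and S) xor P.

R and S = True and False = False
(R and S) xor P = False xor True = True
Thus S1 is true.

S2: Formalization: not P iff (W iff S)

not P = not True = False
W iff S = True iff False = False
not P iff (W iff S) = False iff False = True
So S2 is true.

S3: Formalization: not L -> not P

not L = not False = True
not P = not True = False
not L -> not P = True -> False = False
So S3 is false.

2 of the 3 statements are true (S1, S2).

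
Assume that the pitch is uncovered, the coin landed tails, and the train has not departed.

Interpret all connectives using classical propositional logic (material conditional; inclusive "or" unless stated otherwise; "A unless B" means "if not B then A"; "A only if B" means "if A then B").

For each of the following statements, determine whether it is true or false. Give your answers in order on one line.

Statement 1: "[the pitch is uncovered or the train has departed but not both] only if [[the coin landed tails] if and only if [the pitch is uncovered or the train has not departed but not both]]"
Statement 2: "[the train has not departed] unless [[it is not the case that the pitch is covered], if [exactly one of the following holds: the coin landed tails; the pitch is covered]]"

Statement 1 F, Statement 2 T

Let P = "the pitch is covered" (F), R = "the train has departed" (F), Q = "the coin landed heads" (F).

Statement 1: In symbols: (~P xor R) -> (~Q <-> (~P xor ~R))

~P = ~F = T
~P xor R = T xor F = T
~Q = ~F = T
~P = ~F = T
~R = ~F = T
~P xor ~R = T xor T = F
~Q <-> (~P xor ~R) = T <-> F = F
(~P xor R) -> (~Q <-> (~P xor ~R)) = T -> F = F
So Statement 1 is false.

Statement 2: This is ~R | ((~Q xor P) -> ~P).

~R = ~F = T
~Q = ~F = T
~Q xor P = T xor F = T
~P = ~F = T
(~Q xor P) -> ~P = T -> T = T
~R | ((~Q xor P) -> ~P) = T | T = T
So Statement 2 is true.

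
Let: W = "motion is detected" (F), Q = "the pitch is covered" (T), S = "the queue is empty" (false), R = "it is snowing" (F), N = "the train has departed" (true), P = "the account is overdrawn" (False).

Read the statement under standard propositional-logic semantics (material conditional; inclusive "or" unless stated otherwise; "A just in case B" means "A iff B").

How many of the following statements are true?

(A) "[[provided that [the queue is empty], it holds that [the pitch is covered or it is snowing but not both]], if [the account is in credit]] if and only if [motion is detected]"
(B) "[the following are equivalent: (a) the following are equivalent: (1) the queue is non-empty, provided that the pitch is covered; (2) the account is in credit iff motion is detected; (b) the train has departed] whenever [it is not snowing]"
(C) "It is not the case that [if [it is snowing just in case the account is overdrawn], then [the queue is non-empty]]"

0

(A): Parsed as (~P -> (S -> (Q xor R))) <-> W

~P = ~F = T
Q xor R = T xor F = T
S -> (Q xor R) = F -> T = T
~P -> (S -> (Q xor R)) = T -> T = T
(~P -> (S -> (Q xor R))) <-> W = T <-> F = F
Hence (A) is false.

(B): This is ~R -> (((Q -> ~S) <-> (~P <-> W)) <-> N).

~R = ~F = T
~S = ~F = T
Q -> ~S = T -> T = T
~P = ~F = T
~P <-> W = T <-> F = F
(Q -> ~S) <-> (~P <-> W) = T <-> F = F
((Q -> ~S) <-> (~P <-> W)) <-> N = F <-> T = F
~R -> (((Q -> ~S) <-> (~P <-> W)) <-> N) = T -> F = F
So (B) is false.

(C): Formalization: ~((R <-> P) -> ~S)

R <-> P = F <-> F = T
~S = ~F = T
(R <-> P) -> ~S = T -> T = T
~((R <-> P) -> ~S) = ~T = F
Hence (C) is false.

Count: 0.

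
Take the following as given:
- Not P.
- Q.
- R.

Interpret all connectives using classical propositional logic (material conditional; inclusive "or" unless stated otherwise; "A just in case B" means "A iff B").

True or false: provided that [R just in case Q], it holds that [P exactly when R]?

In symbols: (R ↔ Q) → (P ↔ R)

R ↔ Q = T ↔ T = T
P ↔ R = F ↔ T = F
(R ↔ Q) → (P ↔ R) = T → F = F

false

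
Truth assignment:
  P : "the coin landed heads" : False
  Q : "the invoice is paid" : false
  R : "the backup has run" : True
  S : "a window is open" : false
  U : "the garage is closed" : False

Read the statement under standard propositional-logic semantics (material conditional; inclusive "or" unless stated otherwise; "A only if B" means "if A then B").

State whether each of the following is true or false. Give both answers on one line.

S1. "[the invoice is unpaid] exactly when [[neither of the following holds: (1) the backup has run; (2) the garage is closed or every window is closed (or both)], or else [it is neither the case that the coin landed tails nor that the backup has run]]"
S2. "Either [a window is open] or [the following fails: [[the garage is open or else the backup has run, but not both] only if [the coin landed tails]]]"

S1 False / S2 False

S1: This is ~Q <-> ((R nor (U | ~S)) | (~P nor R)).

~Q = ~F = T
~S = ~F = T
U | ~S = F | T = T
R nor (U | ~S) = T nor T = F
~P = ~F = T
~P nor R = T nor T = F
(R nor (U | ~S)) | (~P nor R) = F | F = F
~Q <-> ((R nor (U | ~S)) | (~P nor R)) = T <-> F = F
So S1 is false.

S2: This is S | ~((~U xor R) -> ~P).

~U = ~F = T
~U xor R = T xor T = F
~P = ~F = T
(~U xor R) -> ~P = F -> T = T
~((~U xor R) -> ~P) = ~T = F
S | ~((~U xor R) -> ~P) = F | F = F
Hence S2 is false.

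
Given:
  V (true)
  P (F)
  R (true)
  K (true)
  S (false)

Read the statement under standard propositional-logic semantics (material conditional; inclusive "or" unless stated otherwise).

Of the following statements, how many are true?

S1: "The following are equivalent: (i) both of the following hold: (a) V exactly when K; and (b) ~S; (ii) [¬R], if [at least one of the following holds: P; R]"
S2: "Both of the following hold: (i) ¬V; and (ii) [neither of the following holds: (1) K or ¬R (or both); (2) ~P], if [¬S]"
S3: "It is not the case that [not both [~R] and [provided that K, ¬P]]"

0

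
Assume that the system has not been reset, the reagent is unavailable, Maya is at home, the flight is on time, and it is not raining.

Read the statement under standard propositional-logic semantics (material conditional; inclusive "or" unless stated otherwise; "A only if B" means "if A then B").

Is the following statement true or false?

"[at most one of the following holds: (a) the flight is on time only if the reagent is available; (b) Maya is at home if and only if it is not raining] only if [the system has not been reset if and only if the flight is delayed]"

False.

Let S = "the flight is delayed" (F), Q = "the reagent is available" (F), R = "Maya is at home" (T), U = "it is raining" (F), P = "the system has been reset" (F).
This is ((~S -> Q) nand (R <-> ~U)) -> (~P <-> S).

~S = ~F = T
~S -> Q = T -> F = F
~U = ~F = T
R <-> ~U = T <-> T = T
(~S -> Q) nand (R <-> ~U) = F nand T = T
~P = ~F = T
~P <-> S = T <-> F = F
((~S -> Q) nand (R <-> ~U)) -> (~P <-> S) = T -> F = F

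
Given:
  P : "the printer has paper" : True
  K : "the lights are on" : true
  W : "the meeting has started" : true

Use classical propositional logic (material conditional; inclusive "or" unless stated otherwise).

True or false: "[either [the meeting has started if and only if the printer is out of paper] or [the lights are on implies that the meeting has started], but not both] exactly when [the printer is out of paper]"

False.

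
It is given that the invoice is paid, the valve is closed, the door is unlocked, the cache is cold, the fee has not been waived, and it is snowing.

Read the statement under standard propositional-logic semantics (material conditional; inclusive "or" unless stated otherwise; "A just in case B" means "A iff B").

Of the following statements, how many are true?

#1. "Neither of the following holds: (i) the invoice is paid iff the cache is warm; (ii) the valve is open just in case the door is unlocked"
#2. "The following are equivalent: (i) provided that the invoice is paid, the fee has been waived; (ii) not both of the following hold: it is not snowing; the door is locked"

Let P = "the invoice is paid" (T), S = "the cache is warm" (F), Q = "the valve is open" (F), R = "the door is locked" (F), U = "the fee has been waived" (F), V = "it is snowing" (T).

#1: This is (P <-> S) nor (Q <-> ~R).

P <-> S = T <-> F = F
~R = ~F = T
Q <-> ~R = F <-> T = F
(P <-> S) nor (Q <-> ~R) = F nor F = T
So #1 is true.

#2: This is (P -> U) <-> (~V nand R).

P -> U = T -> F = F
~V = ~T = F
~V nand R = F nand F = T
(P -> U) <-> (~V nand R) = F <-> T = F
So #2 is false.

Count: 1.

1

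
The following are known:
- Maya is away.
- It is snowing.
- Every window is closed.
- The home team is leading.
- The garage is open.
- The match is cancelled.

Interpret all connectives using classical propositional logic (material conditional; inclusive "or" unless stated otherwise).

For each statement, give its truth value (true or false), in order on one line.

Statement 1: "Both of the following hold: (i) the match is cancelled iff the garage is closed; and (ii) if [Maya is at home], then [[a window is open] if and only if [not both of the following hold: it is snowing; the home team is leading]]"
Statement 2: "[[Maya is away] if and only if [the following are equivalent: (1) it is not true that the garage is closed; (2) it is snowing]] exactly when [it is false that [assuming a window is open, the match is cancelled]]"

Statement 1 False, Statement 2 False

Let S = "the match is cancelled" (T), Q = "the garage is closed" (F), L = "Maya is at home" (F), K = "a window is open" (F), P = "it is snowing" (T), D = "the home team is leading" (T).

Statement 1: This is (S ↔ Q) ∧ (L → (K ↔ (P ↑ D))).

S ↔ Q = T ↔ F = F
P ↑ D = T ↑ T = F
K ↔ (P ↑ D) = F ↔ F = T
L → (K ↔ (P ↑ D)) = F → T = T
(S ↔ Q) ∧ (L → (K ↔ (P ↑ D))) = F ∧ T = F
Thus Statement 1 is false.

Statement 2: In symbols: (¬L ↔ (¬Q ↔ P)) ↔ ¬(K → S)

¬L = ¬F = T
¬Q = ¬F = T
¬Q ↔ P = T ↔ T = T
¬L ↔ (¬Q ↔ P) = T ↔ T = T
K → S = F → T = T
¬(K → S) = ¬T = F
(¬L ↔ (¬Q ↔ P)) ↔ ¬(K → S) = T ↔ F = F
Thus Statement 2 is false.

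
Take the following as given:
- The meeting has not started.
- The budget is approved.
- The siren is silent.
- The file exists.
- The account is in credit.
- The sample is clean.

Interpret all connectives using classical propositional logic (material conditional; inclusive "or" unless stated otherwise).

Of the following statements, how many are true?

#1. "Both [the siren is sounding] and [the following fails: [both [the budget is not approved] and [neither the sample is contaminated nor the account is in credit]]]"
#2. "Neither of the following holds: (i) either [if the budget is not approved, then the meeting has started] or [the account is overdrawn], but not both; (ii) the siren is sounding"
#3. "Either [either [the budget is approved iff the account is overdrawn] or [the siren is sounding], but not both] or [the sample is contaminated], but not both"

Let R = "the siren is sounding" (F), Q = "the budget is approved" (T), V = "the sample is contaminated" (F), U = "the account is overdrawn" (F), P = "the meeting has started" (F).

#1: Parsed as R ∧ ¬(¬Q ∧ (V ↓ ¬U))

¬Q = ¬T = F
¬U = ¬F = T
V ↓ ¬U = F ↓ T = F
¬Q ∧ (V ↓ ¬U) = F ∧ F = F
¬(¬Q ∧ (V ↓ ¬U)) = ¬F = T
R ∧ ¬(¬Q ∧ (V ↓ ¬U)) = F ∧ T = F
So #1 is false.

#2: This is ((¬Q → P) ⊕ U) ↓ R.

¬Q = ¬T = F
¬Q → P = F → F = T
(¬Q → P) ⊕ U = T ⊕ F = T
((¬Q → P) ⊕ U) ↓ R = T ↓ F = F
So #2 is false.

#3: In symbols: ((Q ↔ U) ⊕ R) ⊕ V

Q ↔ U = T ↔ F = F
(Q ↔ U) ⊕ R = F ⊕ F = F
((Q ↔ U) ⊕ R) ⊕ V = F ⊕ F = F
So #3 is false.

True statements: 0 (none).

0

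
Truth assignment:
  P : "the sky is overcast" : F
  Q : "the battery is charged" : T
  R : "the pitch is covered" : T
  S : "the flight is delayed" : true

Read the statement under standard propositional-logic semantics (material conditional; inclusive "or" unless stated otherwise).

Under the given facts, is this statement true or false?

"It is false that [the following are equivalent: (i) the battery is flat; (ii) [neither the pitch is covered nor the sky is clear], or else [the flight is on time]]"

False

Values: Q=T, R=T, P=F, S=T.
This is ~(~Q <-> ((R nor ~P) | ~S)).

~Q = ~T = F
~P = ~F = T
R nor ~P = T nor T = F
~S = ~T = F
(R nor ~P) | ~S = F | F = F
~Q <-> ((R nor ~P) | ~S) = F <-> F = T
~(~Q <-> ((R nor ~P) | ~S)) = ~T = F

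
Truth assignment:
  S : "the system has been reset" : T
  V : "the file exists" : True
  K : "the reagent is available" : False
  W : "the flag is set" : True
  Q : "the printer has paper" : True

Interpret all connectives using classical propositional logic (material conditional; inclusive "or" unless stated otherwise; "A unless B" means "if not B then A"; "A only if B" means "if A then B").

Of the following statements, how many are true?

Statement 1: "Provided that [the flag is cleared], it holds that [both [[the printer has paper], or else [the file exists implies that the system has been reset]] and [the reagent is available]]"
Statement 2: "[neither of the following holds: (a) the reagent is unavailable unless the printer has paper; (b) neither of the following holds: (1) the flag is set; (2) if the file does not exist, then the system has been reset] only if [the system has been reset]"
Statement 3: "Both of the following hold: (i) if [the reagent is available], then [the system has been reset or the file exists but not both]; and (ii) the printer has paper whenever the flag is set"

3

Statement 1: Parsed as ¬W → ((Q ∨ (V → S)) ∧ K)

¬W = ¬T = F
V → S = T → T = T
Q ∨ (V → S) = T ∨ T = T
(Q ∨ (V → S)) ∧ K = T ∧ F = F
¬W → ((Q ∨ (V → S)) ∧ K) = F → F = T
Thus Statement 1 is true.

Statement 2: Formalization: ((¬K ∨ Q) ↓ (W ↓ (¬V → S))) → S

¬K = ¬F = T
¬K ∨ Q = T ∨ T = T
¬V = ¬T = F
¬V → S = F → T = T
W ↓ (¬V → S) = T ↓ T = F
(¬K ∨ Q) ↓ (W ↓ (¬V → S)) = T ↓ F = F
((¬K ∨ Q) ↓ (W ↓ (¬V → S))) → S = F → T = T
Thus Statement 2 is true.

Statement 3: Parsed as (K → (S ⊕ V)) ∧ (W → Q)

S ⊕ V = T ⊕ T = F
K → (S ⊕ V) = F → F = T
W → Q = T → T = T
(K → (S ⊕ V)) ∧ (W → Q) = T ∧ T = T
Thus Statement 3 is true.

Count: 3.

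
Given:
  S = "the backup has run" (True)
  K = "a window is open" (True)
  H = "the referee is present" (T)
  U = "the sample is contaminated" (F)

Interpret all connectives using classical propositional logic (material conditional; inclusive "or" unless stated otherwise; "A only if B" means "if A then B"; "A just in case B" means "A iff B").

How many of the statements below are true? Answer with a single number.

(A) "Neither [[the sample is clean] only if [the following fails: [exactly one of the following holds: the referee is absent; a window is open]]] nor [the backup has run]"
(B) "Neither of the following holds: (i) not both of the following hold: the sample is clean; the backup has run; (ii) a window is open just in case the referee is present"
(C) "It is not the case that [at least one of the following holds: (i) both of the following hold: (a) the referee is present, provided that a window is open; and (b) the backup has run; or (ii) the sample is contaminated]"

(A): In symbols: (not U -> not (not H xor K)) nor S

not U = not False = True
not H = not True = False
not H xor K = False xor True = True
not (not H xor K) = not True = False
not U -> not (not H xor K) = True -> False = False
(not U -> not (not H xor K)) nor S = False nor True = False
So (A) is false.

(B): This is (not U nand S) nor (K iff H).

not U = not False = True
not U nand S = True nand True = False
K iff H = True iff True = True
(not U nand S) nor (K iff H) = False nor True = False
Thus (B) is false.

(C): Parsed as not (((K -> H) and S) or U)

K -> H = True -> True = True
(K -> H) and S = True and True = True
((K -> H) and S) or U = True or False = True
not (((K -> H) and S) or U) = not True = False
Thus (C) is false.

True statements: 0 (none).

0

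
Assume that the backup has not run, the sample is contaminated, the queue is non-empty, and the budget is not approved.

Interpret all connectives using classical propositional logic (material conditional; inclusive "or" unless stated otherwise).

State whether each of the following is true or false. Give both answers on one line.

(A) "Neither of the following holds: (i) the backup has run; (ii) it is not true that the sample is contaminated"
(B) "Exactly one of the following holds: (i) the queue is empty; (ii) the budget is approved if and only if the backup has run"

(A) true / (B) true

Let G = "the backup has run" (F), U = "the sample is contaminated" (T), K = "the queue is empty" (F), H = "the budget is approved" (F).

(A): Parsed as G nor ~U

~U = ~T = F
G nor ~U = F nor F = T
So (A) is true.

(B): This is K xor (H <-> G).

H <-> G = F <-> F = T
K xor (H <-> G) = F xor T = T
Hence (B) is true.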